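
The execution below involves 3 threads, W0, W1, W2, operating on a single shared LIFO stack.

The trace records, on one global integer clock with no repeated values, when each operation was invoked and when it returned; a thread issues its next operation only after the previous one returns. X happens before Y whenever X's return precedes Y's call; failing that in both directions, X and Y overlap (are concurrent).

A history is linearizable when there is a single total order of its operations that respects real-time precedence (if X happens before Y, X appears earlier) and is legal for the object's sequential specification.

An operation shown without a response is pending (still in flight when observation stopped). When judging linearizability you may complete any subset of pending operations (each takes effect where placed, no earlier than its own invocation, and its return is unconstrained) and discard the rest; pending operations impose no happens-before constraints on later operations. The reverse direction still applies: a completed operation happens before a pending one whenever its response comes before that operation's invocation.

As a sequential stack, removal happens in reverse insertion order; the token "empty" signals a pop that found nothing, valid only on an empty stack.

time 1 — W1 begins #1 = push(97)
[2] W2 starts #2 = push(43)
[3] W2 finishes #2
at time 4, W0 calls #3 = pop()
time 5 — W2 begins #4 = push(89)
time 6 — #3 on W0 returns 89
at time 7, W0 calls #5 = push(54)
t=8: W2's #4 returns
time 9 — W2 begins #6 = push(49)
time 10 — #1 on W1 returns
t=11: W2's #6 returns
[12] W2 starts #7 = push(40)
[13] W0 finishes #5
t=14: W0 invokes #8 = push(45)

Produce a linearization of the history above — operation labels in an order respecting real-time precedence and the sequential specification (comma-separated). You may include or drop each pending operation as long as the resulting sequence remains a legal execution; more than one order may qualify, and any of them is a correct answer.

#1, #2, #4, #3, #5, #6

1. #1 push(97), leaving stack <97>
2. #2 push(43), leaving stack <97,43>
3. #4 push(89), leaving stack <97,43,89>
4. #3 pop() → 89, leaving stack <97,43>
5. #5 push(54), leaving stack <97,43,54>
6. #6 push(49), leaving stack <97,43,54,49>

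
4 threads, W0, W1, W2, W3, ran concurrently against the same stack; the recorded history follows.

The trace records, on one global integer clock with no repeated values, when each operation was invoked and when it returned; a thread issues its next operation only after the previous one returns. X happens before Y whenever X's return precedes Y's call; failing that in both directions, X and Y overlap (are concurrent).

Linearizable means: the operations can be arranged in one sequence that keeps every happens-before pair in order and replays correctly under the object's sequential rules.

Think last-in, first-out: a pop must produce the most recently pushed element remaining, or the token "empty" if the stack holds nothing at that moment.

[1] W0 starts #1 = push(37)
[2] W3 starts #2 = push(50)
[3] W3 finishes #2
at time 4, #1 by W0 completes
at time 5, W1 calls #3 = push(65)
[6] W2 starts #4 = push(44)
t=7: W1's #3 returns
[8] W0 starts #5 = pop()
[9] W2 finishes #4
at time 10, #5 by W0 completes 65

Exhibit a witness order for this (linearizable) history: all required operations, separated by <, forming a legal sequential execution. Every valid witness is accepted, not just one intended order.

after step 1 (#1 push(37)): stack <37>
after step 2 (#2 push(50)): stack <37,50>
after step 3 (#3 push(65)): stack <37,50,65>
after step 4 (#5 pop() → 65): stack <37,50>
after step 5 (#4 push(44)): stack <37,50,44>

#1 < #2 < #3 < #5 < #4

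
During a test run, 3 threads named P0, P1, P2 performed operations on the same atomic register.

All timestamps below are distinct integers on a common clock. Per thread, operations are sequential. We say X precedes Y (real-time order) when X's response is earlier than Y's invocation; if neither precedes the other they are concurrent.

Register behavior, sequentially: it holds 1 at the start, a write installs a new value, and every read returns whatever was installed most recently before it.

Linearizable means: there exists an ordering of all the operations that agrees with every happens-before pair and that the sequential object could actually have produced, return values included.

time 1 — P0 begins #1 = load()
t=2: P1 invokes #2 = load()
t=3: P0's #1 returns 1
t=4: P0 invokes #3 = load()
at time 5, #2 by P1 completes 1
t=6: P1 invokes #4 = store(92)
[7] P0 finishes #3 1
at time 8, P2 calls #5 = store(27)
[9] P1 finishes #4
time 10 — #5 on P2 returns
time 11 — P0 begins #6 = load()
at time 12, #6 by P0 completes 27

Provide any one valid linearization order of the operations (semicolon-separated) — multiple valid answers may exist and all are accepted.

step 1: #1 load() → 1 — value 1
step 2: #2 load() → 1 — value 1
step 3: #3 load() → 1 — value 1
step 4: #4 store(92) — value 92
step 5: #5 store(27) — value 27
step 6: #6 load() → 27 — value 27

#1; #2; #3; #4; #5; #6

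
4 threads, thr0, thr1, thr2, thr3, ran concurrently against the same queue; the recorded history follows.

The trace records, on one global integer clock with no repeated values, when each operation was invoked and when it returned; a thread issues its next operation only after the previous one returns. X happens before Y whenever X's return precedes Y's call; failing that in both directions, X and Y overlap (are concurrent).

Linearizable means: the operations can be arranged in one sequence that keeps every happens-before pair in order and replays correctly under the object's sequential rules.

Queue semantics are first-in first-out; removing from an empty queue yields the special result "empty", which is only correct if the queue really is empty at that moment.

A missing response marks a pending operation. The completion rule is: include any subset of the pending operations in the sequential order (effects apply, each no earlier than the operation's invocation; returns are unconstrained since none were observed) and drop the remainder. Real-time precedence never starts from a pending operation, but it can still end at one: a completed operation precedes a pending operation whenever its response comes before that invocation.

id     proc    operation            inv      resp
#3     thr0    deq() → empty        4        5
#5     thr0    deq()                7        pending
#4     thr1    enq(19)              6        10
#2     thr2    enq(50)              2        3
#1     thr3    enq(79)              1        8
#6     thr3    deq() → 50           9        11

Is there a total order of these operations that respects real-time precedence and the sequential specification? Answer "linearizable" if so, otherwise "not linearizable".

events 1..4 are fine; event 5 — the response of #3 at time 5 — makes the prefix non-linearizable
one real-time candidate order over the 2 completed operations — the queue replay rejects it
no escape via the 1 pending operation (#1): every completion choice fails
one such order, #2, #3 (pending dropped), breaks at step 2 where #3 deq() → empty is illegal

not linearizable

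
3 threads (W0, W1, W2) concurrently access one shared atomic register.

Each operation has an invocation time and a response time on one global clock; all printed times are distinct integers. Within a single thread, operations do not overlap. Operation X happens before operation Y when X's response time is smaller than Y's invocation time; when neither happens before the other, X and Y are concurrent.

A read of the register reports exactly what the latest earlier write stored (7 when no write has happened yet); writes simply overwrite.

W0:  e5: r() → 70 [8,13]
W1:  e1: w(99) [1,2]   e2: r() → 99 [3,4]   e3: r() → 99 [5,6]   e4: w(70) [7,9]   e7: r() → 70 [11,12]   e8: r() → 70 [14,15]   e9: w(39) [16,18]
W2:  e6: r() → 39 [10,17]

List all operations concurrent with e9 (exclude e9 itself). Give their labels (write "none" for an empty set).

e6

e9 runs from 16 to 18; window-overlapping ops are concurrent
e1 [1,2]: before
e2 [3,4]: before
e3 [5,6]: before
e4 [7,9]: before
e5 [8,13]: before
e6 [10,17]: concurrent
e7 [11,12]: before
e8 [14,15]: before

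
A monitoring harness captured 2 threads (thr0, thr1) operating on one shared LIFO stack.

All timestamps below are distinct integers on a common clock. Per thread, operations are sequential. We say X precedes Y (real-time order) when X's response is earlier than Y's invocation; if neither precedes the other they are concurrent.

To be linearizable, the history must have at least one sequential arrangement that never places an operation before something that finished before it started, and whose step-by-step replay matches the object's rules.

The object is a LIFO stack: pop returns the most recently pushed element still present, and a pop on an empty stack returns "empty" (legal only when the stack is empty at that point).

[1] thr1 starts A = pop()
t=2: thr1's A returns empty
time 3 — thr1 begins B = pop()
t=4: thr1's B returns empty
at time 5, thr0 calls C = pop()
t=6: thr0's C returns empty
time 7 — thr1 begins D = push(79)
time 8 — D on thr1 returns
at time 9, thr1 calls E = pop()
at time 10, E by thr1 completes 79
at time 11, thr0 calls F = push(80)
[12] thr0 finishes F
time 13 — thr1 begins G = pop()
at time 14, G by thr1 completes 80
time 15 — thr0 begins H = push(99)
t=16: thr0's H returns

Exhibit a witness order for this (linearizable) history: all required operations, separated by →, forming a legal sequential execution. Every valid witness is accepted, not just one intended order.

A → B → C → D → E → F → G → H

step 1: A pop() → empty — stack <>
step 2: B pop() → empty — stack <>
step 3: C pop() → empty — stack <>
step 4: D push(79) — stack <79>
step 5: E pop() → 79 — stack <>
step 6: F push(80) — stack <80>
step 7: G pop() → 80 — stack <>
step 8: H push(99) — stack <99>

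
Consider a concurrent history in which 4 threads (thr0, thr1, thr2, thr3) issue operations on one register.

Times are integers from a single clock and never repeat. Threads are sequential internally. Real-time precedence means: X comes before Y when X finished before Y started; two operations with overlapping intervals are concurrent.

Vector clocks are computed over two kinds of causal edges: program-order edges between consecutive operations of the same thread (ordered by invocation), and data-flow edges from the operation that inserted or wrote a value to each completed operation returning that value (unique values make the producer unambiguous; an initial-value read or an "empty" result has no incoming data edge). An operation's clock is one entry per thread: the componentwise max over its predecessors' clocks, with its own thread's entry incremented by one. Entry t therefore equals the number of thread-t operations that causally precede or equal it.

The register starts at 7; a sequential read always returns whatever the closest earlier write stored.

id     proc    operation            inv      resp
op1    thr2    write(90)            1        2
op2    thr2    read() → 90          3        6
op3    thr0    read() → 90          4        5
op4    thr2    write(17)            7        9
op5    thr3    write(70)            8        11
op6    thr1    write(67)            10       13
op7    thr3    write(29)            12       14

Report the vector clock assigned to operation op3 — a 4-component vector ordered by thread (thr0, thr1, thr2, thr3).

(1, 0, 1, 0)

no predecessors for op5 (invoked 8): thr3 increments from zero → (0, 0, 0, 1)
no predecessors for op1 (invoked 1): thr2 increments from zero → (0, 0, 1, 0)
no predecessors for op6 (invoked 10): thr1 increments from zero → (0, 1, 0, 0)
op7, invoked 12, takes VC(op5)=(0, 0, 0, 1) under max, adds 1 for thr3 → (0, 0, 0, 2)
op2, invoked 3, takes VC(op1)=(0, 0, 1, 0) under max, adds 1 for thr2 → (0, 0, 2, 0)
op3, invoked 4, takes VC(op1)=(0, 0, 1, 0) under max, adds 1 for thr0 → (1, 0, 1, 0)
op4, invoked 7, takes VC(op2)=(0, 0, 2, 0) under max, adds 1 for thr2 → (0, 0, 3, 0)
target: VC(op3) = (1, 0, 1, 0)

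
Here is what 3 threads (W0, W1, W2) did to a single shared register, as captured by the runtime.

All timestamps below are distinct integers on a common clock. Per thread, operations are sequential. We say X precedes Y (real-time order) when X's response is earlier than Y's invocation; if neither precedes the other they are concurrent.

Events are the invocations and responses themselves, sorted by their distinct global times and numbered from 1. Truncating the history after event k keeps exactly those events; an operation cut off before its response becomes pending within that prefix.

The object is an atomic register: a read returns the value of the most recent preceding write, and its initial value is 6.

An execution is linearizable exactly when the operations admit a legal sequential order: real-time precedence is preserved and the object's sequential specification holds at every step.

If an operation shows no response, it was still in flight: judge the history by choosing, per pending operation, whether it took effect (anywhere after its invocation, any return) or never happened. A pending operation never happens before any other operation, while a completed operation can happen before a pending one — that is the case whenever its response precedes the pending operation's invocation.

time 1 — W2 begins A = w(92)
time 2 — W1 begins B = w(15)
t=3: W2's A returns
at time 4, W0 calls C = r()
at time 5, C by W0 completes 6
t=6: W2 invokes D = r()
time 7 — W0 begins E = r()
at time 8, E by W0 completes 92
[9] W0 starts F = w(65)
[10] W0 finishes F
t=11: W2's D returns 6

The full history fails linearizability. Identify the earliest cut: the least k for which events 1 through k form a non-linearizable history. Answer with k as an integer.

one valid order for events 1..4 is A:
1. A w(92), leaving value 92
with event 5 included (C responding at time 5), all real-time-consistent orders fail
include/drop combinations of the 1 pending operation (B) were all tried; none helps
for example A, C (pending dropped) fails at step 2: C r() → 6 is not legal there

5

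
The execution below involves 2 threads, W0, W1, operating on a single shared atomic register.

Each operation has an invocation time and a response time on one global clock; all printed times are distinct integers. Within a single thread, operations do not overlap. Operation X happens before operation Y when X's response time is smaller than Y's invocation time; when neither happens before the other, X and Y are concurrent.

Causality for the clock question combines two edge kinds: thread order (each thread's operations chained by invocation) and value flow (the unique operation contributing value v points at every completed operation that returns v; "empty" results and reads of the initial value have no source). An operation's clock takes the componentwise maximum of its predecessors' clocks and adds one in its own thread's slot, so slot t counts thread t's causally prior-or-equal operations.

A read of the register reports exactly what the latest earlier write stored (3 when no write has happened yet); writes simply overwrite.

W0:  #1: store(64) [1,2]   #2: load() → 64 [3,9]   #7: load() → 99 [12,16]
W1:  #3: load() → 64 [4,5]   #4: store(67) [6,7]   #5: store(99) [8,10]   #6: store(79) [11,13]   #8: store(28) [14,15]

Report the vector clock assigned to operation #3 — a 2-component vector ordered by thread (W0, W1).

#1 (invocation 1): nothing precedes it; W0's component alone gives (1, 0)
from VC(#1)=(1, 0), #3 (invoked 4) maxes components and bumps W1 → (1, 1)
from VC(#1)=(1, 0), #2 (invoked 3) maxes components and bumps W0 → (2, 0)
from VC(#3)=(1, 1), #4 (invoked 6) maxes components and bumps W1 → (1, 2)
from VC(#4)=(1, 2), #5 (invoked 8) maxes components and bumps W1 → (1, 3)
from VC(#5)=(1, 3), #6 (invoked 11) maxes components and bumps W1 → (1, 4)
from VC(#6)=(1, 4), #8 (invoked 14) maxes components and bumps W1 → (1, 5)
from VC(#2)=(2, 0), VC(#5)=(1, 3), #7 (invoked 12) maxes components and bumps W0 → (3, 3)
target: VC(#3) = (1, 1)

(1, 1)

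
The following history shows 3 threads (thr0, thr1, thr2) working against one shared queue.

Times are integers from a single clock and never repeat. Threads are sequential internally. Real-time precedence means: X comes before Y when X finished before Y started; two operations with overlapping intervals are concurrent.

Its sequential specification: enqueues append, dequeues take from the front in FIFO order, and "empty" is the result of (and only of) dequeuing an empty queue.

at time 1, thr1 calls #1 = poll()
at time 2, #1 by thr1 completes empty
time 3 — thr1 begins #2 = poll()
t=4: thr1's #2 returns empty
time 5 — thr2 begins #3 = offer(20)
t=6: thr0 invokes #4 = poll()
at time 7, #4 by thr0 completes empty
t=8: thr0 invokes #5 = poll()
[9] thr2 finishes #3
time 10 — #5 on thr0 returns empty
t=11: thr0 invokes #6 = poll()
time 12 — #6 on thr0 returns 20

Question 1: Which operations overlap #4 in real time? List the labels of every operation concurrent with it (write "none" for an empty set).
Answer: #3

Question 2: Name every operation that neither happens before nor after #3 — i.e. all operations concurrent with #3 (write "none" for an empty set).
Answer: #4, #5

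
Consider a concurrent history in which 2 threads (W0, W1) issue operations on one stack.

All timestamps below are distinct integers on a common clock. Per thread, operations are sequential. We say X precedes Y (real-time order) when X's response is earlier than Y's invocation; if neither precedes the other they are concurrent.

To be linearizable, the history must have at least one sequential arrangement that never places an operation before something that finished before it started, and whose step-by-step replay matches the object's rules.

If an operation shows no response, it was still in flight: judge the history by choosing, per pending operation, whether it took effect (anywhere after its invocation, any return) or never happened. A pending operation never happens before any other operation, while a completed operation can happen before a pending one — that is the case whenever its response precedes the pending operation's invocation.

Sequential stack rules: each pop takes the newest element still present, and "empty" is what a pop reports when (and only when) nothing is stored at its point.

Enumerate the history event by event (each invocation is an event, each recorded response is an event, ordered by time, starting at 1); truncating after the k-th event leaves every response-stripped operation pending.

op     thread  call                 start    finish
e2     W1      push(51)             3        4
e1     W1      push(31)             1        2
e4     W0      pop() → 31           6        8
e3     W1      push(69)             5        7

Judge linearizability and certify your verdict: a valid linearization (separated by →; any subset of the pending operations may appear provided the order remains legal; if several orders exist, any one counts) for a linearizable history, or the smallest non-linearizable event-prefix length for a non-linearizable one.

not linearizable — minimal violating prefix: 8 events

through event 7 a valid linearization exists; event 8 (e4 responding at time 8) ends that
2 orders of the 4 completed stack ops respect real time; none is legal
take e1, e2, e3, e4: step 4 already fails, because e4 pop() → 31 cannot occur there
take e1, e2, e4, e3: step 3 already fails, because e4 pop() → 31 cannot occur there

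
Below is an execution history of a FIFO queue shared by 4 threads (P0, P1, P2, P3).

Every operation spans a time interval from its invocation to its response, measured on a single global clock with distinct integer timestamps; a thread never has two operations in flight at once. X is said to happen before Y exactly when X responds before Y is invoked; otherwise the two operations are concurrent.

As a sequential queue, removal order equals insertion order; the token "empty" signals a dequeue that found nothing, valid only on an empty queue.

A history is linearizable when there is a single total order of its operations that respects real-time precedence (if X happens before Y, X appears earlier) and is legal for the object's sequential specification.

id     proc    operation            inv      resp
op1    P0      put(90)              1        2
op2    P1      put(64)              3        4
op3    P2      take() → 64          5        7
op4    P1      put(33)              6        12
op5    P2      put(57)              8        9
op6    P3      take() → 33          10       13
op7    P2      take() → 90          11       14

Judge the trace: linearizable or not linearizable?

prefix check: 1..6 passes, 1..7 fails once op3's time-7 response joins
a single order respects real time; the 3 completed FIFO queue operations fail replay along it
including or dropping the 1 pending operation (op4) in any combination fails
take op1, op2, op3 (pending dropped): step 3 already fails, because op3 take() → 64 cannot occur there

not linearizable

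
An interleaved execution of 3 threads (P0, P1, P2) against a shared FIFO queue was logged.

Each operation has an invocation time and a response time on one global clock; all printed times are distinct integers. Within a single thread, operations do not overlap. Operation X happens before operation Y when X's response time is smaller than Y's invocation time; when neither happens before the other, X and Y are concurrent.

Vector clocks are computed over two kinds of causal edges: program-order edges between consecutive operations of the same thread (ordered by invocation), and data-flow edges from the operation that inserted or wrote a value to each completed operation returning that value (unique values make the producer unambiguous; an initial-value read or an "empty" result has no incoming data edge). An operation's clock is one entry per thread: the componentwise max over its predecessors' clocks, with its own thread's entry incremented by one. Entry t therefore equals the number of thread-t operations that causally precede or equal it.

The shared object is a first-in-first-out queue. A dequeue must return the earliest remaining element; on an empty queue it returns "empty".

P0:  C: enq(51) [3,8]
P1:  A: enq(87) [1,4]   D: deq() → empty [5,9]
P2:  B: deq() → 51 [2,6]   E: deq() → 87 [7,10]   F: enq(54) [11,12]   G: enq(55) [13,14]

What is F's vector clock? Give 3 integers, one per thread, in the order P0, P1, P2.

A (invocation 1): nothing precedes it; P1's component alone gives (0, 1, 0)
C (invocation 3): nothing precedes it; P0's component alone gives (1, 0, 0)
merge at D (invoked 5): VC(A)=(0, 1, 0), own-thread bump on P1 → (0, 2, 0)
merge at B (invoked 2): VC(C)=(1, 0, 0), own-thread bump on P2 → (1, 0, 1)
merge at E (invoked 7): VC(A)=(0, 1, 0), VC(B)=(1, 0, 1), own-thread bump on P2 → (1, 1, 2)
merge at F (invoked 11): VC(E)=(1, 1, 2), own-thread bump on P2 → (1, 1, 3)
merge at G (invoked 13): VC(F)=(1, 1, 3), own-thread bump on P2 → (1, 1, 4)
target: VC(F) = (1, 1, 3)

(1, 1, 3)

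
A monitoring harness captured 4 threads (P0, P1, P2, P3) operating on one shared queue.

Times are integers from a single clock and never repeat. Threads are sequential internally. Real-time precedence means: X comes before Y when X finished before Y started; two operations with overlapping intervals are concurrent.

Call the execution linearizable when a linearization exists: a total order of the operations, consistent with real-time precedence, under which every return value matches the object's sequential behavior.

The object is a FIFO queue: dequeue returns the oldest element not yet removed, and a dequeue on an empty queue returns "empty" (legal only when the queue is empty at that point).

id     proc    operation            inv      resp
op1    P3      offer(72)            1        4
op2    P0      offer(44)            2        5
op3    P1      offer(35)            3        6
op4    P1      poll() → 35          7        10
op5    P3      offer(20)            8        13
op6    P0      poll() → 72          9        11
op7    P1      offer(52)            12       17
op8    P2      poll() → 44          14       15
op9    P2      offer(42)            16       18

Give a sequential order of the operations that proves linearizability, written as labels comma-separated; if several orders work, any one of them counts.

step 1: op1 offer(72) — queue <72>
step 2: op3 offer(35) — queue <72,35>
step 3: op2 offer(44) — queue <72,35,44>
step 4: op5 offer(20) — queue <72,35,44,20>
step 5: op6 poll() → 72 — queue <35,44,20>
step 6: op4 poll() → 35 — queue <44,20>
step 7: op7 offer(52) — queue <44,20,52>
step 8: op8 poll() → 44 — queue <20,52>
step 9: op9 offer(42) — queue <20,52,42>

op1, op3, op2, op5, op6, op4, op7, op8, op9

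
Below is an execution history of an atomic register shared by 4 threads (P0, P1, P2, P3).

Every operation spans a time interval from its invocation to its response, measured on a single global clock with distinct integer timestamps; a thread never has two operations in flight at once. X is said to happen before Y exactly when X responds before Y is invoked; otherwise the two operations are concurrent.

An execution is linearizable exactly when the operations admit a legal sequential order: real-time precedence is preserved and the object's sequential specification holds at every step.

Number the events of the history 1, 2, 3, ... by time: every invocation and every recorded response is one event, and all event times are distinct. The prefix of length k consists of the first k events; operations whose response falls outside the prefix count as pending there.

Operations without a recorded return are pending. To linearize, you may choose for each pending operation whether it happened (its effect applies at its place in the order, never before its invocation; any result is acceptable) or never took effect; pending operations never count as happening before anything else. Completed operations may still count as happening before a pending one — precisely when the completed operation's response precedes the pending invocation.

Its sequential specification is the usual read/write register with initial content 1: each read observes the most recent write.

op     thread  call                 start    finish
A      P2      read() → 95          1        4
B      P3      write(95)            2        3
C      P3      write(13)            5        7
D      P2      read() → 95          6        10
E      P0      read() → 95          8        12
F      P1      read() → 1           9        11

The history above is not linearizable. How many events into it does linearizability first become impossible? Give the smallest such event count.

events 1..10 are linearizable; a witness order is B, A, D, C:
1. B write(95), leaving value 95
2. A read() → 95, leaving value 95
3. D read() → 95, leaving value 95
4. C write(13), leaving value 13
adding event 11 (F responds at 11) leaves no legal real-time order
every completion of the 1 pending operation (E) was checked; none linearizes
sample order A, B, C, D, F (pending dropped) stalls at step 1 — A read() → 95 has no legal effect
sample order A, B, C, F, D (pending dropped) stalls at step 1 — A read() → 95 has no legal effect

11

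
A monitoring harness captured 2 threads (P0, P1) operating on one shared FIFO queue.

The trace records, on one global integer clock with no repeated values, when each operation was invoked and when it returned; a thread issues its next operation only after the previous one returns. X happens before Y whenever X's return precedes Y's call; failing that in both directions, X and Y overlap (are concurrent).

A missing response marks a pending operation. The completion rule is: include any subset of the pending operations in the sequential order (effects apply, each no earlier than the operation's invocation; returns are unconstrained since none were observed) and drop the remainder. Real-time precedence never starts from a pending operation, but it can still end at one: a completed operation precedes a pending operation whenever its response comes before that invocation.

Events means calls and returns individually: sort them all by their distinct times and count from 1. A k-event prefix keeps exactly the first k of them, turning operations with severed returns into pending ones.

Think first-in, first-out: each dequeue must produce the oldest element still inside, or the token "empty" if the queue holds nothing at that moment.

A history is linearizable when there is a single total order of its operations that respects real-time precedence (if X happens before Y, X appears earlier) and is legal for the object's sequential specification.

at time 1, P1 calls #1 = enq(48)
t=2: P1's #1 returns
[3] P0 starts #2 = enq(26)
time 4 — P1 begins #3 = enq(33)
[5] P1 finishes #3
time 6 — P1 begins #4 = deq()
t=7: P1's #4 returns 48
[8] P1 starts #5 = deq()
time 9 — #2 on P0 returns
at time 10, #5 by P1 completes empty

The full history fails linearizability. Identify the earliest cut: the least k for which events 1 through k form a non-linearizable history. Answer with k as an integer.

10

events 1..9 are linearizable, e.g. via #1, #2, #3, #4:
1. #1 enq(48), leaving queue <48>
2. #2 enq(26), leaving queue <48,26>
3. #3 enq(33), leaving queue <48,26,33>
4. #4 deq() → 48, leaving queue <26,33>
include event 10 — #5 responding at 10 — and every candidate order breaks
take #1, #2, #3, #4, #5: step 5 already fails, because #5 deq() → empty cannot occur there
take #1, #3, #2, #4, #5: step 5 already fails, because #5 deq() → empty cannot occur there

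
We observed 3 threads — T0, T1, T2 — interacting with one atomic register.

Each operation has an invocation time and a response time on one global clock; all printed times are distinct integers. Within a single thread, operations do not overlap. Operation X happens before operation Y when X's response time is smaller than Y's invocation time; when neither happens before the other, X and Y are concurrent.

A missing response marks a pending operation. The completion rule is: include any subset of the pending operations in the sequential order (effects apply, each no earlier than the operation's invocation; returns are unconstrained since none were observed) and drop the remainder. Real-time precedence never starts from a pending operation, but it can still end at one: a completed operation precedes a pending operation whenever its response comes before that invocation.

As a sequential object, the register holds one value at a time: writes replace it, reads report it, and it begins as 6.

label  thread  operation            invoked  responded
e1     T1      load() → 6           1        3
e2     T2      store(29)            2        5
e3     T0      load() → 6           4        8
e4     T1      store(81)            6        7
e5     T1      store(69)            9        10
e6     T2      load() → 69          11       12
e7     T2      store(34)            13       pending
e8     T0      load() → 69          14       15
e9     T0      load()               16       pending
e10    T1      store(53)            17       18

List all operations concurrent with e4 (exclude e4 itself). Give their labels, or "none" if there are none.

e4 runs from 6 to 7; window-overlapping ops are concurrent
e1 [1,3]: before
e2 [2,5]: before
e3 [4,8]: concurrent
e5 [9,10]: after
e6 [11,12]: after
e7 [13,…): after
e8 [14,15]: after
e9 [16,…): after
e10 [17,18]: after

e3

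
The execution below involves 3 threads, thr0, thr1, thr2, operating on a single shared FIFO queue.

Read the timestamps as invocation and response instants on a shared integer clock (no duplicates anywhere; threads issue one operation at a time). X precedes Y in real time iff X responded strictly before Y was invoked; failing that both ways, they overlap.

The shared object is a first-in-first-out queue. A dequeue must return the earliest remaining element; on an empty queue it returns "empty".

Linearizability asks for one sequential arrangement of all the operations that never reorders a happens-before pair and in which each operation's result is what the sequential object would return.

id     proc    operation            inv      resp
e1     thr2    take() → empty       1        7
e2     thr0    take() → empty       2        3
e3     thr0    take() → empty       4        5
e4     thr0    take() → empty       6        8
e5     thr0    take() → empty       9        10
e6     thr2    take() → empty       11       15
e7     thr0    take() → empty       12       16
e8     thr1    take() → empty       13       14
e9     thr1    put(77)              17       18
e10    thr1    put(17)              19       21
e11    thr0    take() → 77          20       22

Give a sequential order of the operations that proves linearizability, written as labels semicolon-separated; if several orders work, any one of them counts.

step 1: e1 take() → empty — queue <>
step 2: e2 take() → empty — queue <>
step 3: e3 take() → empty — queue <>
step 4: e4 take() → empty — queue <>
step 5: e5 take() → empty — queue <>
step 6: e6 take() → empty — queue <>
step 7: e7 take() → empty — queue <>
step 8: e8 take() → empty — queue <>
step 9: e9 put(77) — queue <77>
step 10: e10 put(17) — queue <77,17>
step 11: e11 take() → 77 — queue <17>

e1; e2; e3; e4; e5; e6; e7; e8; e9; e10; e11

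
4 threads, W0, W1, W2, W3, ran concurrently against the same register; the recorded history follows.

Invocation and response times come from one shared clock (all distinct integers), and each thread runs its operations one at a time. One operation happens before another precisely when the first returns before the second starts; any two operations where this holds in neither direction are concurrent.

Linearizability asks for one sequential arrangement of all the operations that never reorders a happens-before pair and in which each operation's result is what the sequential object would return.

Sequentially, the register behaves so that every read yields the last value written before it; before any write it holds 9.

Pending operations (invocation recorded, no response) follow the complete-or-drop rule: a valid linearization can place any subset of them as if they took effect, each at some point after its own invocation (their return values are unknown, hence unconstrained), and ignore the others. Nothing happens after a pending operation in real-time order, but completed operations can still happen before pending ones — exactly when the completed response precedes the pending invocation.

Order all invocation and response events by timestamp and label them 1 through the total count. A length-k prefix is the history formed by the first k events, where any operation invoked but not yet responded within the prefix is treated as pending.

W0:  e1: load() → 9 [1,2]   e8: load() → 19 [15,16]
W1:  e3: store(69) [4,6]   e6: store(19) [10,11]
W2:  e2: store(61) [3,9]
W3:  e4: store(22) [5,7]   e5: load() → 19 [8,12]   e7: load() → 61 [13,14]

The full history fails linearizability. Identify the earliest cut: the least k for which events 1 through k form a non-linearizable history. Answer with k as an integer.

14

events 1..13 are still linearizable — one witness is e1, e2, e3, e4, e6, e5:
1. e1 load() → 9, leaving value 9
2. e2 store(61), leaving value 61
3. e3 store(69), leaving value 69
4. e4 store(22), leaving value 22
5. e6 store(19), leaving value 19
6. e5 load() → 19, leaving value 19
with event 14 included (e7 responding at time 14), all real-time-consistent orders fail
sample order e1, e2, e3, e4, e5, e6, e7 stalls at step 5 — e5 load() → 19 has no legal effect
sample order e1, e2, e3, e4, e6, e5, e7 stalls at step 7 — e7 load() → 61 has no legal effect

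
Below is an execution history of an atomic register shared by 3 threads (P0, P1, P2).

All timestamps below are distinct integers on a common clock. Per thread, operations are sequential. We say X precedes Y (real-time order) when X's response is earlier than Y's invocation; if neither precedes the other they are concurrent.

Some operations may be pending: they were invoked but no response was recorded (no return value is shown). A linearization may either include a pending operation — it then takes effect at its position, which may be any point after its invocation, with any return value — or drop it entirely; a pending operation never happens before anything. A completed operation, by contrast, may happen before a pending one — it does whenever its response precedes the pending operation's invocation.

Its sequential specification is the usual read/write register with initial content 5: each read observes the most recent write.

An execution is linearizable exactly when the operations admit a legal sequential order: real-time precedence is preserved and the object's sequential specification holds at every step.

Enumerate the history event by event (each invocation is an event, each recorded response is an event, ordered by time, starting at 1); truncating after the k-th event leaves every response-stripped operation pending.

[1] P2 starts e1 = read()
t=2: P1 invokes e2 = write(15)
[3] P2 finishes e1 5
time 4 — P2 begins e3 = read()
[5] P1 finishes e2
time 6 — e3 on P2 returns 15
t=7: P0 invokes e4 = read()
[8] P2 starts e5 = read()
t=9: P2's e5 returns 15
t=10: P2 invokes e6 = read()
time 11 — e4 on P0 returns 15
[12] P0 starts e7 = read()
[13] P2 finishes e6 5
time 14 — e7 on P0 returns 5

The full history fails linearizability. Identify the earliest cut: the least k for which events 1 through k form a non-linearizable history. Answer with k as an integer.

events 1..12 are linearizable; a witness order is e1, e2, e3, e4, e5:
1. e1 read() → 5, leaving value 5
2. e2 write(15), leaving value 15
3. e3 read() → 15, leaving value 15
4. e4 read() → 15, leaving value 15
5. e5 read() → 15, leaving value 15
once event 13 joins (e6's response, time 13), exhaustive search finds no witness
including or dropping the 1 pending operation (e7) in any combination fails
e.g. e1, e2, e3, e4, e5, e6 (pending dropped): illegal at step 6, since e6 read() → 5 cannot apply there
e.g. e1, e2, e3, e5, e4, e6 (pending dropped): illegal at step 6, since e6 read() → 5 cannot apply there

13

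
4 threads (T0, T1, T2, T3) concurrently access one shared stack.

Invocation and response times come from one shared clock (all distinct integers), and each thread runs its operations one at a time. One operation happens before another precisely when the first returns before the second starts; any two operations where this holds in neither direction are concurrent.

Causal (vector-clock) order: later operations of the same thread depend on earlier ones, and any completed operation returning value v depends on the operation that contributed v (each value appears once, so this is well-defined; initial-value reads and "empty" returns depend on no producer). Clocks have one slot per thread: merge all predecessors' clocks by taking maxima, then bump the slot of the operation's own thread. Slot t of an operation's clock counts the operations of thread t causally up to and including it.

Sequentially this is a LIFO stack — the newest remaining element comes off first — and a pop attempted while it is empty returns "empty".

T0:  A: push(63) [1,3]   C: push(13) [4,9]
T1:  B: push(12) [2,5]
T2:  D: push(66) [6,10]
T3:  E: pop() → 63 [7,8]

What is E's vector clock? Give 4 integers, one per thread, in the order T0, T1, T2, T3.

invoked at 6, D has no predecessors; its own T2 bump gives (0, 0, 1, 0)
invoked at 2, B has no predecessors; its own T1 bump gives (0, 1, 0, 0)
invoked at 1, A has no predecessors; its own T0 bump gives (1, 0, 0, 0)
E (invocation 7): componentwise max over VC(A)=(1, 0, 0, 0), +1 at T3, giving (1, 0, 0, 1)
C (invocation 4): componentwise max over VC(A)=(1, 0, 0, 0), +1 at T0, giving (2, 0, 0, 0)
target: VC(E) = (1, 0, 0, 1)

(1, 0, 0, 1)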